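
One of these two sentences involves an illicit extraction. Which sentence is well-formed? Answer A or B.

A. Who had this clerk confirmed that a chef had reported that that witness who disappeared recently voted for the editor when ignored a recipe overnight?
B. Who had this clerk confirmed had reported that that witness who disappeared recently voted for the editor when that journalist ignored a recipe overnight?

B

In A, the wh-phrase is extracted from inside an adjunct island (introduced by "when"), which blocks movement.
In B, the extraction path crosses only that-complement boundaries, which are transparent.
So B is grammatical.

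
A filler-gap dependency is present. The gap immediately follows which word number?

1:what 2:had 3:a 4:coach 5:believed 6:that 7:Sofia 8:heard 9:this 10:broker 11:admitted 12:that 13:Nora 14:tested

14

The displaced element is "what" (word 1).
It is linked across 3 clause boundaries (that → Ø → that).
It functions as the direct object of "tested", so the gap sits immediately after word 14 ("tested").
Base order: A coach had believed that Sofia heard this broker admitted that Nora tested what.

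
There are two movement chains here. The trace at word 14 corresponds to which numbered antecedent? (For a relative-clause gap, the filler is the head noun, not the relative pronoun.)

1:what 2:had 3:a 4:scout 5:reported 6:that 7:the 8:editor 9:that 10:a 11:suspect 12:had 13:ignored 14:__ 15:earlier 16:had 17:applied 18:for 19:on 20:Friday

8

The marked gap is inside the relative clause, the direct object of "ignored".
Its filler is the head noun "editor" (via "that"), at word 8.
(The other dependency links word 1 to a gap after word 18.)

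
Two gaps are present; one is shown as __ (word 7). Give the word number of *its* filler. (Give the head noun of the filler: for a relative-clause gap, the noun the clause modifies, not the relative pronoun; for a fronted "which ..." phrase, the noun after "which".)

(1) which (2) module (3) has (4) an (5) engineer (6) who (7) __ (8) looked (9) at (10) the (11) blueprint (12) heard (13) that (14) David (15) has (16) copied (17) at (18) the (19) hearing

The marked gap is inside the relative clause, the subject of "looked".
Its filler is the head noun "engineer" (via "who"), at word 5.
(The other dependency links word 2 to a gap after word 16.)

5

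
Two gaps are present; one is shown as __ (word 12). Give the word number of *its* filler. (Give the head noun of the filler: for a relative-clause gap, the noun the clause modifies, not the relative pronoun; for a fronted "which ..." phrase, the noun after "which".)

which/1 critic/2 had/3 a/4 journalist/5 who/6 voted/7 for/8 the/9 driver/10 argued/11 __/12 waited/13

2

The marked gap is the subject of "waited".
Its filler is the fronted wh-phrase "which critic", at word 2.
(The other dependency links word 5 to a gap after word 6.)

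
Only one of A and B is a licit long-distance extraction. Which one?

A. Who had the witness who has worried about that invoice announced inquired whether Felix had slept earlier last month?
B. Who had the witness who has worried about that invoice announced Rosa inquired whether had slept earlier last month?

In B, the wh-phrase is extracted from inside a wh-island (introduced by "whether"), which blocks movement.
In A, the extraction path crosses only that-complement boundaries, which are transparent.
So A is grammatical.

A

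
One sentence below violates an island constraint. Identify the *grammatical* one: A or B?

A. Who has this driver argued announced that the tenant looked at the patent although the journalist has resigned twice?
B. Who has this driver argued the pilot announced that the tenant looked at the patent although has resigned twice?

A

In B, the wh-phrase is extracted from inside an adjunct island (introduced by "although"), which blocks movement.
In A, the extraction path crosses only that-complement boundaries, which are transparent.
So A is grammatical.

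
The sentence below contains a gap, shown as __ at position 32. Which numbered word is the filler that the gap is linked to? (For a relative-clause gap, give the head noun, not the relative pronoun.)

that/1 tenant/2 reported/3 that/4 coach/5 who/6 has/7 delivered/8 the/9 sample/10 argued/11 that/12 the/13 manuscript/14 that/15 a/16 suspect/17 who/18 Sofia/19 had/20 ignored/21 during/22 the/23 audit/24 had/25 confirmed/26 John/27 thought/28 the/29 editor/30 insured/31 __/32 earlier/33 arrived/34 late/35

The gap at 32 is the object of "insured", inside a relative clause.
The relative pronoun is "that" (word 15); it is bound by the head noun immediately before it.
Its filler is the head noun "manuscript", at word 14.

14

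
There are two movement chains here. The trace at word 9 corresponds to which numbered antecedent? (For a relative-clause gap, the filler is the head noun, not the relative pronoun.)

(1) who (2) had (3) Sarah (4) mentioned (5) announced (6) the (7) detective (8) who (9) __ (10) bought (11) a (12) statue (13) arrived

The marked gap is inside the relative clause, the subject of "bought".
Its filler is the head noun "detective" (via "who"), at word 7.
(The other dependency links word 1 to a gap after word 4.)

7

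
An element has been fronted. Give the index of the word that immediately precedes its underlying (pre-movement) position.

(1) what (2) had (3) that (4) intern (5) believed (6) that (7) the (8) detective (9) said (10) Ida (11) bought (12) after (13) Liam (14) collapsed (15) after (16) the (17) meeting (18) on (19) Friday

The displaced element is "what" (word 1).
It is linked across 2 clause boundaries (that → Ø).
It functions as the direct object of "bought", so the gap sits immediately after word 11 ("bought").
Base order: That intern had believed that the detective said Ida bought what after Liam collapsed after the meeting on Friday.

11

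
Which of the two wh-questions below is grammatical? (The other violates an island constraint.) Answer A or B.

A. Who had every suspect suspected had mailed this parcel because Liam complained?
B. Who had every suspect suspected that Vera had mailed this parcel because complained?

In B, the wh-phrase is extracted from inside an adjunct island (introduced by "because"), which blocks movement.
In A, the extraction path crosses only that-complement boundaries, which are transparent.
So A is grammatical.

A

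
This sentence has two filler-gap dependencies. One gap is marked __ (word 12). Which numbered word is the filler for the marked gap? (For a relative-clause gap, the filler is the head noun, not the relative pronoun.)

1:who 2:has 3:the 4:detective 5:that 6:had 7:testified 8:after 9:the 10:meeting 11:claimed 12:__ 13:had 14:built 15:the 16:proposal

1

The marked gap is the subject of "built".
Its filler is the fronted wh-phrase "who", at word 1.
(The other dependency links word 4 to a gap after word 5.)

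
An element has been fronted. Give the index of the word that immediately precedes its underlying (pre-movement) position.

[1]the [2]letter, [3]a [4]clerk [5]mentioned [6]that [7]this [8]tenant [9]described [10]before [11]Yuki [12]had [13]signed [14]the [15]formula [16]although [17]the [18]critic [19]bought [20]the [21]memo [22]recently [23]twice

9

The displaced element is "the letter" (word 2).
It is linked across 1 clause boundary (that).
It functions as the direct object of "described", so the gap sits immediately after word 9 ("described").
Base order: A clerk mentioned that this tenant described the letter before Yuki had signed the formula although the critic bought the memo recently twice.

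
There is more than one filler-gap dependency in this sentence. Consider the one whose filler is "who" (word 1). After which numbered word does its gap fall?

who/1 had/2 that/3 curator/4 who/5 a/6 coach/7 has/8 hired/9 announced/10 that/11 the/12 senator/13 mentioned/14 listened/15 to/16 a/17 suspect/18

14

The displaced element is "who" (word 1).
It is linked across 2 clause boundaries (that → Ø).
It functions as the subject of "listened", so the gap sits immediately after word 14 ("mentioned").
Base order: That curator who a coach has hired had announced that the senator mentioned that who listened to a suspect.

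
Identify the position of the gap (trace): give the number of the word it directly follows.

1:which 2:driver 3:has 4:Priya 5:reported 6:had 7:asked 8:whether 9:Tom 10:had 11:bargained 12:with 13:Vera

The displaced element is "which driver" (word 2).
It is linked across 1 clause boundary (Ø).
It functions as the subject of "asked", so the gap sits immediately after word 5 ("reported").
Base order: Priya has reported that which driver had asked whether Tom had bargained with Vera.

5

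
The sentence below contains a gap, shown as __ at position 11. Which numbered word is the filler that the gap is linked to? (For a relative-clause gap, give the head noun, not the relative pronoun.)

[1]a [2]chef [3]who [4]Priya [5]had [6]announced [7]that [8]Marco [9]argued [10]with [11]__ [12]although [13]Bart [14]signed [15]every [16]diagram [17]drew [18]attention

The gap at 11 is the prepositional object of "argued", inside a relative clause.
The relative pronoun is "who" (word 3); it is bound by the head noun immediately before it.
Its filler is the head noun "chef", at word 2.

2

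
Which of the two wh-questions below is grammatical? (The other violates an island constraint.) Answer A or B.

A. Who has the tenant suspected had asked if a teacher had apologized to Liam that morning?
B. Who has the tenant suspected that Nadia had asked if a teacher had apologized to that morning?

In B, the wh-phrase is extracted from inside a wh-island (introduced by "if"), which blocks movement.
In A, the extraction path crosses only that-complement boundaries, which are transparent.
So A is grammatical.

A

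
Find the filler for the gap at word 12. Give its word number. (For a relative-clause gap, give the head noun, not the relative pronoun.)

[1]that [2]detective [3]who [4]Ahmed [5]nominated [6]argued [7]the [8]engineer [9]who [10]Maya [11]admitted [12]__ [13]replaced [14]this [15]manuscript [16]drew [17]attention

The gap at 12 is the subject of "replaced", inside a relative clause.
The relative pronoun is "who" (word 9); it is bound by the head noun immediately before it.
Its filler is the head noun "engineer", at word 8.

8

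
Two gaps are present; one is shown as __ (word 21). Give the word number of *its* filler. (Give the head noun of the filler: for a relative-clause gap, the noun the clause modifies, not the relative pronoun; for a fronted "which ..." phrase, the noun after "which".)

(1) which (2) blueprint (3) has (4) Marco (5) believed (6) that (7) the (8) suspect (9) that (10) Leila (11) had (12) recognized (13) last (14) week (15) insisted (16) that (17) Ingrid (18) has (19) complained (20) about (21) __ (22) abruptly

The marked gap is the object of the preposition "about" of "complained".
Its filler is the fronted wh-phrase "which blueprint", at word 2.
(The other dependency links word 8 to a gap after word 12.)

2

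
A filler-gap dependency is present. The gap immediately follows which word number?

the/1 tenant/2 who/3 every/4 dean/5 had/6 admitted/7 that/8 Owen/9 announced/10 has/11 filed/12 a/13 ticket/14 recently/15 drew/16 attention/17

10

The displaced element is "the tenant" (word 2).
It is linked across 2 clause boundaries (that → Ø).
It functions as the subject of "filed", so the gap sits immediately after word 10 ("announced").
Base order: Every dean had admitted that Owen announced that the tenant has filed a ticket recently.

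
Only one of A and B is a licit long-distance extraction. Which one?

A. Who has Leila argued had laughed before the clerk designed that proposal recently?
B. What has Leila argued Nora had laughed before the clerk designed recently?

In B, the wh-phrase is extracted from inside an adjunct island (introduced by "before"), which blocks movement.
In A, the extraction path crosses only that-complement boundaries, which are transparent.
So A is grammatical.

A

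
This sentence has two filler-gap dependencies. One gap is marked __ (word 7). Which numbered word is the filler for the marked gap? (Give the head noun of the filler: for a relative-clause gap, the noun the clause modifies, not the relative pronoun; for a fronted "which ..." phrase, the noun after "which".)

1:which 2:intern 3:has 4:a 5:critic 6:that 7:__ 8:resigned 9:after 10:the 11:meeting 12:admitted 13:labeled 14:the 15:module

The marked gap is inside the relative clause, the subject of "resigned".
Its filler is the head noun "critic" (via "that"), at word 5.
(The other dependency links word 2 to a gap after word 12.)

5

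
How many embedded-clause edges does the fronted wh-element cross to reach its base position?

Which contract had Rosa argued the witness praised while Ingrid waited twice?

1

"which contract" is extracted from the object of "praised".
Boundaries crossed, outermost first: [Ø] — 1 in total.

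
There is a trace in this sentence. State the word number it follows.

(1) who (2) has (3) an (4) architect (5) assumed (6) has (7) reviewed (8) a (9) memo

5

The displaced element is "who" (word 1).
It is linked across 1 clause boundary (Ø).
It functions as the subject of "reviewed", so the gap sits immediately after word 5 ("assumed").
Base order: An architect has assumed that who has reviewed a memo.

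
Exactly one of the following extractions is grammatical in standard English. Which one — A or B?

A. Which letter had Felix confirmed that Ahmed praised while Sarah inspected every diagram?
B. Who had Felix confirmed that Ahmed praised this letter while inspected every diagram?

In B, the wh-phrase is extracted from inside an adjunct island (introduced by "while"), which blocks movement.
In A, the extraction path crosses only that-complement boundaries, which are transparent.
So A is grammatical.

A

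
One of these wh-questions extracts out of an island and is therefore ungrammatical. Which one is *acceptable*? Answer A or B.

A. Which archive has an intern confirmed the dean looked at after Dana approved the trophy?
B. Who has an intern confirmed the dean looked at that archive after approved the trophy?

In B, the wh-phrase is extracted from inside an adjunct island (introduced by "after"), which blocks movement.
In A, the extraction path crosses only that-complement boundaries, which are transparent.
So A is grammatical.

A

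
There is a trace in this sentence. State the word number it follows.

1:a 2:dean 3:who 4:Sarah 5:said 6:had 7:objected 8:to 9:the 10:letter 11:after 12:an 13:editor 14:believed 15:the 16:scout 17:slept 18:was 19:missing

5

The displaced element is "a dean" (word 2).
It is linked across 1 clause boundary (Ø).
It functions as the subject of "objected", so the gap sits immediately after word 5 ("said").
Base order: Sarah said a dean had objected to the letter after an editor believed the scout slept.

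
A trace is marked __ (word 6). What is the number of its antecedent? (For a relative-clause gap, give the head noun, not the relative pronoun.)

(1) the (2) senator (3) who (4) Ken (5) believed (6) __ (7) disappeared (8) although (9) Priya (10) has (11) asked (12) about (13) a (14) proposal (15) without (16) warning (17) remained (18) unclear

The gap at 6 is the subject of "disappeared", inside a relative clause.
The relative pronoun is "who" (word 3); it is bound by the head noun immediately before it.
Its filler is the head noun "senator", at word 2.

2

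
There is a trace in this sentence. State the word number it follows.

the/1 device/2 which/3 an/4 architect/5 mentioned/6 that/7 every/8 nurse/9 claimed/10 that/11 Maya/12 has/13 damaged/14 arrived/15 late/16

14

The displaced element is "the device" (word 2).
It is linked across 2 clause boundaries (that → that).
It functions as the direct object of "damaged", so the gap sits immediately after word 14 ("damaged").
Base order: An architect mentioned that every nurse claimed that Maya has damaged the device.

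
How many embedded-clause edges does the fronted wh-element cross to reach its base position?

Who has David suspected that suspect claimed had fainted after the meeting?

"who" is extracted from the subject of "fainted".
Boundaries crossed, outermost first: [Ø], [Ø] — 2 in total.

2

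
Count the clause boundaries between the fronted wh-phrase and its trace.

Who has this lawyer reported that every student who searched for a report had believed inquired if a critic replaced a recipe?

"who" is extracted from the subject of "inquired".
Boundaries crossed, outermost first: [that], [Ø] — 2 in total.

2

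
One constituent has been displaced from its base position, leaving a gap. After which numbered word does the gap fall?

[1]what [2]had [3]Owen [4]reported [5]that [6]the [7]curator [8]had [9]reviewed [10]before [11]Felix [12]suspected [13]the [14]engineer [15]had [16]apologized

The displaced element is "what" (word 1).
It is linked across 1 clause boundary (that).
It functions as the direct object of "reviewed", so the gap sits immediately after word 9 ("reviewed").
Base order: Owen had reported that the curator had reviewed what before Felix suspected the engineer had apologized.

9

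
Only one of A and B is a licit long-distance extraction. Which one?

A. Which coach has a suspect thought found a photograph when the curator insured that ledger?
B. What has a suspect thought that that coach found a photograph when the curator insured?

A

In B, the wh-phrase is extracted from inside an adjunct island (introduced by "when"), which blocks movement.
In A, the extraction path crosses only that-complement boundaries, which are transparent.
So A is grammatical.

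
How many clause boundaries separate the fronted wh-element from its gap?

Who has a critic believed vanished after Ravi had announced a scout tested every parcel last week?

1

"who" is extracted from the subject of "vanished".
Boundaries crossed, outermost first: [Ø] — 1 in total.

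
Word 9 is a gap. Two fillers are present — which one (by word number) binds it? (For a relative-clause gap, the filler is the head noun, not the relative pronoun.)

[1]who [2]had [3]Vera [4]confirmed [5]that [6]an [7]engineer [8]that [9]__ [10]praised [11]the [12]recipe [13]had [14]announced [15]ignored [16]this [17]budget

The marked gap is inside the relative clause, the subject of "praised".
Its filler is the head noun "engineer" (via "that"), at word 7.
(The other dependency links word 1 to a gap after word 14.)

7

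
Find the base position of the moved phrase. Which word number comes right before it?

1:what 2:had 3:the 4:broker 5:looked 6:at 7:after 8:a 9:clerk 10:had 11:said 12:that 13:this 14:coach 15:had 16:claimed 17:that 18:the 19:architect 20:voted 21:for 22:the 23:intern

6

The displaced element is "what" (word 1).
It functions as the object of the preposition "at" of "looked", so the gap sits immediately after word 6 ("at").
Base order: The broker had looked at what after a clerk had said that this coach had claimed that the architect voted for the intern.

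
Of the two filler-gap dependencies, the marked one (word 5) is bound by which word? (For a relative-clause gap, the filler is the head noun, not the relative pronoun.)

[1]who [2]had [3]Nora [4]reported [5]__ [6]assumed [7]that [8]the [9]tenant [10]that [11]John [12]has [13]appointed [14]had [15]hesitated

The marked gap is the subject of "assumed".
Its filler is the fronted wh-phrase "who", at word 1.
(The other dependency links word 9 to a gap after word 13.)

1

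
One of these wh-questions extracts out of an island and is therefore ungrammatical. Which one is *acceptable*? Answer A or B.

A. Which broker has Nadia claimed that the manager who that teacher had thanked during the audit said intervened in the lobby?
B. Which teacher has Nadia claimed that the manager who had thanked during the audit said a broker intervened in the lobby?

In B, the wh-phrase is extracted from inside a complex-NP island (relative clause) (introduced by "who"), which blocks movement.
In A, the extraction path crosses only that-complement boundaries, which are transparent.
So A is grammatical.

A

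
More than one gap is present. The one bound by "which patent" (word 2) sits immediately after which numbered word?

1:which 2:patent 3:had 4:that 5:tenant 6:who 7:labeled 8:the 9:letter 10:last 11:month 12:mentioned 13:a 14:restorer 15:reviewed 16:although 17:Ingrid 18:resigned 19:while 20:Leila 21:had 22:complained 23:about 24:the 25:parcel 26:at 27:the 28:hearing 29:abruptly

The displaced element is "which patent" (word 2).
It is linked across 1 clause boundary (Ø).
It functions as the direct object of "reviewed", so the gap sits immediately after word 15 ("reviewed").
Base order: That tenant who labeled the letter last month had mentioned a restorer reviewed which patent although Ingrid resigned while Leila had complained about the parcel at the hearing abruptly.

15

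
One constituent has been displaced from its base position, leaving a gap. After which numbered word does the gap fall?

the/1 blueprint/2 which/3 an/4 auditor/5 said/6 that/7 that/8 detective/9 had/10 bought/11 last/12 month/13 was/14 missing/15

The displaced element is "the blueprint" (word 2).
It is linked across 1 clause boundary (that).
It functions as the direct object of "bought", so the gap sits immediately after word 11 ("bought").
Base order: An auditor said that that detective had bought the blueprint last month.

11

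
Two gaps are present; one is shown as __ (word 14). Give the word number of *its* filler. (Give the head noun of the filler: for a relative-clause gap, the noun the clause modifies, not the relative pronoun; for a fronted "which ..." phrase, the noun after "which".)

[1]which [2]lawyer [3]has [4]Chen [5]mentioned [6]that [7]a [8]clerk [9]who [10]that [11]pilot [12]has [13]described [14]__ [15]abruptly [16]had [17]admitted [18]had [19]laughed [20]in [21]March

The marked gap is inside the relative clause, the direct object of "described".
Its filler is the head noun "clerk" (via "who"), at word 8.
(The other dependency links word 2 to a gap after word 17.)

8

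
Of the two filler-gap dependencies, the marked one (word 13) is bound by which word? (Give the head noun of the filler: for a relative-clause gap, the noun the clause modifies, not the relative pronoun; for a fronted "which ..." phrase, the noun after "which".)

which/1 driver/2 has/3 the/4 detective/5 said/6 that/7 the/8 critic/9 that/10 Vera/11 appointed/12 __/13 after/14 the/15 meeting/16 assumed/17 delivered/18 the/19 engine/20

9

The marked gap is inside the relative clause, the direct object of "appointed".
Its filler is the head noun "critic" (via "that"), at word 9.
(The other dependency links word 2 to a gap after word 17.)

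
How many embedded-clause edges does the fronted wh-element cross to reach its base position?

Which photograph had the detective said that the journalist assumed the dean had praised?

2

"which photograph" is extracted from the object of "praised".
Boundaries crossed, outermost first: [that], [Ø] — 2 in total.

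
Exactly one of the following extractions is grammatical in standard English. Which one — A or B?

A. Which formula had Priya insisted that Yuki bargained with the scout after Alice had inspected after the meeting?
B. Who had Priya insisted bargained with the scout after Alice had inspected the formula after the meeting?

In A, the wh-phrase is extracted from inside an adjunct island (introduced by "after"), which blocks movement.
In B, the extraction path crosses only that-complement boundaries, which are transparent.
So B is grammatical.

B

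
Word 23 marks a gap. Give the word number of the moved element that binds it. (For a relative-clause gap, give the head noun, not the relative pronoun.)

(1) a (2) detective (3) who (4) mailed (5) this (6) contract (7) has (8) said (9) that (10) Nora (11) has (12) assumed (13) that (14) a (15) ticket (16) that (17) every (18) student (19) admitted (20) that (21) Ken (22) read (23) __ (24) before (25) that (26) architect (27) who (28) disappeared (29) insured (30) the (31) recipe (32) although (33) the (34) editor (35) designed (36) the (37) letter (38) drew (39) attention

The gap at 23 is the object of "read", inside a relative clause.
The relative pronoun is "that" (word 16); it is bound by the head noun immediately before it.
Its filler is the head noun "ticket", at word 15.

15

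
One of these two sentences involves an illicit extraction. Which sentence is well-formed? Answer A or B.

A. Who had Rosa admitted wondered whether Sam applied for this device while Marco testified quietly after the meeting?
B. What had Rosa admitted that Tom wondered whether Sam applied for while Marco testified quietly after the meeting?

In B, the wh-phrase is extracted from inside a wh-island (introduced by "whether"), which blocks movement.
In A, the extraction path crosses only that-complement boundaries, which are transparent.
So A is grammatical.

A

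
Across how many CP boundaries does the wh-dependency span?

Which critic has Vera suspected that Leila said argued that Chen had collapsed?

"which critic" is extracted from the subject of "argued".
Boundaries crossed, outermost first: [that], [Ø] — 2 in total.

2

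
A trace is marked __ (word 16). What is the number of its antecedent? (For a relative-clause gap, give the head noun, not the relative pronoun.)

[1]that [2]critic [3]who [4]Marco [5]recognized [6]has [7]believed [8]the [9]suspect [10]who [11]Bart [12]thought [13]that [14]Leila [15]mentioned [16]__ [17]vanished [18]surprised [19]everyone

9

The gap at 16 is the subject of "vanished", inside a relative clause.
The relative pronoun is "who" (word 10); it is bound by the head noun immediately before it.
Its filler is the head noun "suspect", at word 9.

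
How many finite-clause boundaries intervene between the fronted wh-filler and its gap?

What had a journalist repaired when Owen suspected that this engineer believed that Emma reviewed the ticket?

"what" originates inside the matrix clause — no clause boundary is crossed.

0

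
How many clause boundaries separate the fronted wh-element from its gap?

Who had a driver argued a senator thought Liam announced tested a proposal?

"who" is extracted from the subject of "tested".
Boundaries crossed, outermost first: [Ø], [Ø], [Ø] — 3 in total.

3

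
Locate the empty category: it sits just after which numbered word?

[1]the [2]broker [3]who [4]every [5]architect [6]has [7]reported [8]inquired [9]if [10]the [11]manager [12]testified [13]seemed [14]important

7

The displaced element is "the broker" (word 2).
It is linked across 1 clause boundary (Ø).
It functions as the subject of "inquired", so the gap sits immediately after word 7 ("reported").
Base order: Every architect has reported the broker inquired if the manager testified.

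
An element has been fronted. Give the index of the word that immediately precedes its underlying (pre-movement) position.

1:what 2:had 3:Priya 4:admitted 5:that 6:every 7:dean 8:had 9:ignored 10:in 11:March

The displaced element is "what" (word 1).
It is linked across 1 clause boundary (that).
It functions as the direct object of "ignored", so the gap sits immediately after word 9 ("ignored").
Base order: Priya had admitted that every dean had ignored what in March.

9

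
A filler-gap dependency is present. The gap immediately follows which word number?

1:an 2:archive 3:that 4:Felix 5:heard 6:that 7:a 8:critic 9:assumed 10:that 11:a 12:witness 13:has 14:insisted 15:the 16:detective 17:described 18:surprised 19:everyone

The displaced element is "an archive" (word 2).
It is linked across 3 clause boundaries (that → that → Ø).
It functions as the direct object of "described", so the gap sits immediately after word 17 ("described").
Base order: Felix heard that a critic assumed that a witness has insisted the detective described an archive.

17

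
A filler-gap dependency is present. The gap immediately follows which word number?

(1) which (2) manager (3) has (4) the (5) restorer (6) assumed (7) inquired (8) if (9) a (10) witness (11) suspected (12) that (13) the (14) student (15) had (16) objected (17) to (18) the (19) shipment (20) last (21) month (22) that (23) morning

6

The displaced element is "which manager" (word 2).
It is linked across 1 clause boundary (Ø).
It functions as the subject of "inquired", so the gap sits immediately after word 6 ("assumed").
Base order: The restorer has assumed that which manager inquired if a witness suspected that the student had objected to the shipment last month that morning.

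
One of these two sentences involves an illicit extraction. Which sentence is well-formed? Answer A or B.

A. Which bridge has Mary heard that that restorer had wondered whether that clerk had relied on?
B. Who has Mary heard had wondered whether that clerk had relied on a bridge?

In A, the wh-phrase is extracted from inside a wh-island (introduced by "whether"), which blocks movement.
In B, the extraction path crosses only that-complement boundaries, which are transparent.
So B is grammatical.

B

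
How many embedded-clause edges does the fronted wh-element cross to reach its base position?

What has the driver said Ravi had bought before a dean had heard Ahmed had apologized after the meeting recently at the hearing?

"what" is extracted from the object of "bought".
Boundaries crossed, outermost first: [Ø] — 1 in total.

1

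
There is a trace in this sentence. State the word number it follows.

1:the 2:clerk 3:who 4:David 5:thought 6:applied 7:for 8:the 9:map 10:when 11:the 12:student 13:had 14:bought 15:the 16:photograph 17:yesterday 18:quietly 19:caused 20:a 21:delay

5

The displaced element is "the clerk" (word 2).
It is linked across 1 clause boundary (Ø).
It functions as the subject of "applied", so the gap sits immediately after word 5 ("thought").
Base order: David thought that the clerk applied for the map when the student had bought the photograph yesterday quietly.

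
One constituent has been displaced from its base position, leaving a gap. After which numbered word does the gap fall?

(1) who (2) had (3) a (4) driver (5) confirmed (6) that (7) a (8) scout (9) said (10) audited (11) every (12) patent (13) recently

9

The displaced element is "who" (word 1).
It is linked across 2 clause boundaries (that → Ø).
It functions as the subject of "audited", so the gap sits immediately after word 9 ("said").
Base order: A driver had confirmed that a scout said that who audited every patent recently.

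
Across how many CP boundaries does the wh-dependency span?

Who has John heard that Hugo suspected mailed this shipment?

2

"who" is extracted from the subject of "mailed".
Boundaries crossed, outermost first: [that], [Ø] — 2 in total.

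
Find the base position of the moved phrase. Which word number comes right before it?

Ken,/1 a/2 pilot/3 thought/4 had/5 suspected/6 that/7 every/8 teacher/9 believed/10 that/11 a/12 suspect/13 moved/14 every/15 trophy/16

The displaced element is "Ken" (word 1).
It is linked across 1 clause boundary (Ø).
It functions as the subject of "suspected", so the gap sits immediately after word 4 ("thought").
Base order: A pilot thought Ken had suspected that every teacher believed that a suspect moved every trophy.

4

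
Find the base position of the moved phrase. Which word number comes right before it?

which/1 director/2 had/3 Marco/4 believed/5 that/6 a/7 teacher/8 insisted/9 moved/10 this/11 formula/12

9

The displaced element is "which director" (word 2).
It is linked across 2 clause boundaries (that → Ø).
It functions as the subject of "moved", so the gap sits immediately after word 9 ("insisted").
Base order: Marco had believed that a teacher insisted that which director moved this formula.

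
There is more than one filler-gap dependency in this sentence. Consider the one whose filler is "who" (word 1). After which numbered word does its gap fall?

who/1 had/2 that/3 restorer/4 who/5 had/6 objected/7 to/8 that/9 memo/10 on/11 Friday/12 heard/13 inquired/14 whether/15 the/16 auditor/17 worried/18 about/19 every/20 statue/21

The displaced element is "who" (word 1).
It is linked across 1 clause boundary (Ø).
It functions as the subject of "inquired", so the gap sits immediately after word 13 ("heard").
Base order: That restorer who had objected to that memo on Friday had heard who inquired whether the auditor worried about every statue.

13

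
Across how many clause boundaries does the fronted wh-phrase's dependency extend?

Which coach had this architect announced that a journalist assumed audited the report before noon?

"which coach" is extracted from the subject of "audited".
Boundaries crossed, outermost first: [that], [Ø] — 2 in total.

2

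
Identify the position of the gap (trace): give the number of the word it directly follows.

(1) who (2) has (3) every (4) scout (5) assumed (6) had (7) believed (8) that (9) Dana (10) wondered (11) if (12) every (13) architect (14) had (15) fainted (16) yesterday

5

The displaced element is "who" (word 1).
It is linked across 1 clause boundary (Ø).
It functions as the subject of "believed", so the gap sits immediately after word 5 ("assumed").
Base order: Every scout has assumed that who had believed that Dana wondered if every architect had fainted yesterday.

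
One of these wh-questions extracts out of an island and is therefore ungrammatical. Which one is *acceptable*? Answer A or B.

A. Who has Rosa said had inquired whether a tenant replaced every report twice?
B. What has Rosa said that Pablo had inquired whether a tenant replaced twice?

In B, the wh-phrase is extracted from inside a wh-island (introduced by "whether"), which blocks movement.
In A, the extraction path crosses only that-complement boundaries, which are transparent.
So A is grammatical.

A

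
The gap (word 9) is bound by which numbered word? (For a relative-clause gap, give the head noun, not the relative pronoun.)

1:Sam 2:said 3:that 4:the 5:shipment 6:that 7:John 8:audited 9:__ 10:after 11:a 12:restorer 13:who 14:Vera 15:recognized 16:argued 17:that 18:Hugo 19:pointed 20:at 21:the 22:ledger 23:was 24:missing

The gap at 9 is the object of "audited", inside a relative clause.
The relative pronoun is "that" (word 6); it is bound by the head noun immediately before it.
Its filler is the head noun "shipment", at word 5.

5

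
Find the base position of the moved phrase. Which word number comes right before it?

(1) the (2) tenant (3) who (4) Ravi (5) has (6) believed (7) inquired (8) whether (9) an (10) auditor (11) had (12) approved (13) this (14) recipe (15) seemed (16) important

The displaced element is "the tenant" (word 2).
It is linked across 1 clause boundary (Ø).
It functions as the subject of "inquired", so the gap sits immediately after word 6 ("believed").
Base order: Ravi has believed that the tenant inquired whether an auditor had approved this recipe.

6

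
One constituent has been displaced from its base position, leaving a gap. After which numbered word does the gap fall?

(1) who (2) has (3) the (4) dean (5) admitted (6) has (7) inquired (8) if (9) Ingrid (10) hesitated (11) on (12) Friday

The displaced element is "who" (word 1).
It is linked across 1 clause boundary (Ø).
It functions as the subject of "inquired", so the gap sits immediately after word 5 ("admitted").
Base order: The dean has admitted that who has inquired if Ingrid hesitated on Friday.

5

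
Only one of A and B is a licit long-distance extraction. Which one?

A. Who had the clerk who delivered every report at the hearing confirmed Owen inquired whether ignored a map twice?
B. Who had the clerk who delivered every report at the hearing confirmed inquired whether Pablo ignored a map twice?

In A, the wh-phrase is extracted from inside a wh-island (introduced by "whether"), which blocks movement.
In B, the extraction path crosses only that-complement boundaries, which are transparent.
So B is grammatical.

B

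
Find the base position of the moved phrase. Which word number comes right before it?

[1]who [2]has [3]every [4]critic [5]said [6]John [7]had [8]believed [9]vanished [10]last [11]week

8

The displaced element is "who" (word 1).
It is linked across 2 clause boundaries (Ø → Ø).
It functions as the subject of "vanished", so the gap sits immediately after word 8 ("believed").
Base order: Every critic has said John had believed that who vanished last week.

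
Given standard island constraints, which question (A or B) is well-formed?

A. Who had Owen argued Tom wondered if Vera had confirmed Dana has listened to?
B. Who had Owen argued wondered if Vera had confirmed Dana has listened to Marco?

In A, the wh-phrase is extracted from inside a wh-island (introduced by "if"), which blocks movement.
In B, the extraction path crosses only that-complement boundaries, which are transparent.
So B is grammatical.

B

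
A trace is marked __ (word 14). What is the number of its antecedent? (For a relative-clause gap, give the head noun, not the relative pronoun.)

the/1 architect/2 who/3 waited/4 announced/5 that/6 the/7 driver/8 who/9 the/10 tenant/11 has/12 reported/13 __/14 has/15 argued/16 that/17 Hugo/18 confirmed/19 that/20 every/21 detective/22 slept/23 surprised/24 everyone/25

8

The gap at 14 is the subject of "argued", inside a relative clause.
The relative pronoun is "who" (word 9); it is bound by the head noun immediately before it.
Its filler is the head noun "driver", at word 8.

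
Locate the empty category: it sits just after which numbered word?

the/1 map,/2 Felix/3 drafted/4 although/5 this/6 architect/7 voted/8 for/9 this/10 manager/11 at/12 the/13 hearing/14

4

The displaced element is "the map" (word 2).
It functions as the direct object of "drafted", so the gap sits immediately after word 4 ("drafted").
Base order: Felix drafted the map although this architect voted for this manager at the hearing.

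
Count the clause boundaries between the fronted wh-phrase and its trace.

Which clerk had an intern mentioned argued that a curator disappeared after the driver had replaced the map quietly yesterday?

"which clerk" is extracted from the subject of "argued".
Boundaries crossed, outermost first: [Ø] — 1 in total.

1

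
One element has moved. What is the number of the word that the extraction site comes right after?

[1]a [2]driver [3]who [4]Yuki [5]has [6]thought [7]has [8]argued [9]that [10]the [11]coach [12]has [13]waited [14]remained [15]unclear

The displaced element is "a driver" (word 2).
It is linked across 1 clause boundary (Ø).
It functions as the subject of "argued", so the gap sits immediately after word 6 ("thought").
Base order: Yuki has thought a driver has argued that the coach has waited.

6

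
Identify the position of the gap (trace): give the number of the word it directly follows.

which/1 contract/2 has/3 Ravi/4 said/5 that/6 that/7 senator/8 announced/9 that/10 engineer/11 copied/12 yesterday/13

The displaced element is "which contract" (word 2).
It is linked across 2 clause boundaries (that → Ø).
It functions as the direct object of "copied", so the gap sits immediately after word 12 ("copied").
Base order: Ravi has said that that senator announced that engineer copied which contract yesterday.

12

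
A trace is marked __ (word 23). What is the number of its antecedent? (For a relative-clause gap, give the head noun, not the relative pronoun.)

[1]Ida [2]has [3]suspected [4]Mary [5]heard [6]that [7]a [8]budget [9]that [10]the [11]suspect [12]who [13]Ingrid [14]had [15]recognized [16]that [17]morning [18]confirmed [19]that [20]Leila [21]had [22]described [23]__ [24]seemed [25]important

8

The gap at 23 is the object of "described", inside a relative clause.
The relative pronoun is "that" (word 9); it is bound by the head noun immediately before it.
Its filler is the head noun "budget", at word 8.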